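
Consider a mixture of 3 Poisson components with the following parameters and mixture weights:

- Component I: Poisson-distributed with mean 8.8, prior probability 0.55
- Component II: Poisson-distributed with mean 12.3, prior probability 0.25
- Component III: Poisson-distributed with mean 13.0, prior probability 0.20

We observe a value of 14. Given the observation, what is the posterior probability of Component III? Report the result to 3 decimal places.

0.340

The responsibility of component k is w_k f_k(x) divided by Σ_j w_j f_j(x).
Evaluate each component's likelihood at the observed value:
  p_I = e^(−8.8)·8.8^14/14! = 0.0288774
  p_II = e^(−12.3)·12.3^14/14! = 0.0947199
  p_III = e^(−13.0)·13.0^14/14! = 0.102087
Prior × likelihood for each component:
  w_I·p_I = 0.55 × 0.0288774 = 0.0158826
  w_II·p_II = 0.25 × 0.0947199 = 0.02368
  w_III·p_III = 0.20 × 0.102087 = 0.0204174
Denominator: 0.0158826 + 0.02368 + 0.0204174 = 0.0599799
P(Component III | the observation) = 0.0204174 / 0.0599799 ≈ 0.340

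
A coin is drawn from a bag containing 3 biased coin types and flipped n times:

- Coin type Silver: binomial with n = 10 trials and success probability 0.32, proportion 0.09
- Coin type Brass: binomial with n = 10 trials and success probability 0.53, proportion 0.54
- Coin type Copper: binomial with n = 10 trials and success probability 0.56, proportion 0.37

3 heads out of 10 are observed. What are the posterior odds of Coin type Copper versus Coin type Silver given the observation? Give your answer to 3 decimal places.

1.046

Since P(k|x) ∝ π_k f_k(x), the posterior odds are π_i f_i(x) / (π_j f_j(x)).
Evaluate each component's likelihood at the observed value:
  f_Silver = 0.264359
  f_Brass = 0.0905094
  f_Copper = 0.0672844
Posterior odds = (π_Copper·f_Copper) / (π_Silver·f_Silver) = (0.37·0.0672844) / (0.09·0.264359) = 0.0248952 / 0.0237923 ≈ 1.046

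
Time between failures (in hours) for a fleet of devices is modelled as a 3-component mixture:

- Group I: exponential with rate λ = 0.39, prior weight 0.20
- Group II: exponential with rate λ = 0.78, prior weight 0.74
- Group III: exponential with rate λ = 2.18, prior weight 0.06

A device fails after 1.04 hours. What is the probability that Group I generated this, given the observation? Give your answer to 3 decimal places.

By Bayes' theorem, P(k | x) = P(Z=k) f_k(x) / Σ_j P(Z=j) f_j(x).
Evaluate each component's likelihood at the observed value:
  f_I = 0.259965
  f_II = 0.346573
  f_III = 0.225852
Weight by the priors:
  P(Z=I)·f_I = 0.20 × 0.259965 = 0.051993
  P(Z=II)·f_II = 0.74 × 0.346573 = 0.256464
  P(Z=III)·f_III = 0.06 × 0.225852 = 0.0135511
Marginal: 0.051993 + 0.256464 + 0.0135511 = 0.322008
P(Group I | data) = 0.051993 / 0.322008 ≈ 0.161

0.161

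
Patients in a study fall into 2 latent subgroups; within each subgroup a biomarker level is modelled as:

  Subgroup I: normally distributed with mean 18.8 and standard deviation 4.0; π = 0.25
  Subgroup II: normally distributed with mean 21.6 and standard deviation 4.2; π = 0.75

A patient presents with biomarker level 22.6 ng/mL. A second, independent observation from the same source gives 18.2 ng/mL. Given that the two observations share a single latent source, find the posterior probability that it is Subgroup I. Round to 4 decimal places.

0.2483

By Bayes' theorem, P(k | x) = P(Z=k) f_k(x) / Σ_j P(Z=j) f_j(x).
Since both observations come from the same component, the likelihood for component k is f_k(x₁)·f_k(x₂).
  p_I = [0.0635148] × [0.0986198] = 0.00626382
  p_II = [0.0923317] × [0.0684476] = 0.00631988
Unnormalised posteriors:
  P(Z=I)·p_I = 0.25 × 0.00626382 = 0.00156595
  P(Z=II)·p_II = 0.75 × 0.00631988 = 0.00473991
Normaliser: 0.00156595 + 0.00473991 = 0.00630586
P(Subgroup I | x₁, x₂) = 0.00156595 / 0.00630586 ≈ 0.2483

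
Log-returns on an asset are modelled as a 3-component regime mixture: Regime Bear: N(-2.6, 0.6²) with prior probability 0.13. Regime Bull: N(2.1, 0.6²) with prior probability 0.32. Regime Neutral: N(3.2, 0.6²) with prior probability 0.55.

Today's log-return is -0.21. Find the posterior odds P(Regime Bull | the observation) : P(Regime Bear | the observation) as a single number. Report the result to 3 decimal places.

Posterior odds = (π_i f_i(x)) / (π_j f_j(x)); the normalising sum cancels.
Evaluate each component's likelihood at the observed value:
  p_Bear = (1/(0.6·√(2π)))·exp(−(-0.21−-2.6)²/(2·0.6²)) = 0.664904·exp(-7.93347) = 0.000238394
  p_Bull = (1/(0.6·√(2π)))·exp(−(-0.21−2.1)²/(2·0.6²)) = 0.664904·exp(-7.41125) = 0.000401878
  p_Neutral = (1/(0.6·√(2π)))·exp(−(-0.21−3.2)²/(2·0.6²)) = 0.664904·exp(-16.15014) = 6.43936e-08
0.000128601 / 3.09912e-05 ≈ 4.150

4.150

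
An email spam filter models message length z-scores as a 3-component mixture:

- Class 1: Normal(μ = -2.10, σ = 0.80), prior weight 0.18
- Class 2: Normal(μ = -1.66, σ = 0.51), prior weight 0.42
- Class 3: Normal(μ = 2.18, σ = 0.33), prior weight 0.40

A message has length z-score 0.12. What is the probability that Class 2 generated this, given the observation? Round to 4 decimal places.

Posterior ∝ prior × likelihood, so P(k | x) ∝ w_k f_k(x); normalise over all components.
Component likelihoods at x = 0.12:
  p_1 = (1/(0.80·√(2π)))·exp(−(0.12−-2.10)²/(2·0.80²)) = 0.498678·exp(-3.85031) = 0.0106084
  p_2 = (1/(0.51·√(2π)))·exp(−(0.12−-1.66)²/(2·0.51²)) = 0.782240·exp(-6.09073) = 0.00177079
  p_3 = (1/(0.33·√(2π)))·exp(−(0.12−2.18)²/(2·0.33²)) = 1.208916·exp(-19.48393) = 4.17477e-09
Prior × likelihood for each component:
  w_1·p_1 = 0.18 × 0.0106084 = 0.00190952
  w_2·p_2 = 0.42 × 0.00177079 = 0.000743733
  w_3·p_3 = 0.40 × 4.17477e-09 = 1.66991e-09
Marginal: 0.00190952 + 0.000743733 + 1.66991e-09 = 0.00265325
So the posterior for Class 2 is 0.000743733 / 0.00265325 ≈ 0.2803.

0.2803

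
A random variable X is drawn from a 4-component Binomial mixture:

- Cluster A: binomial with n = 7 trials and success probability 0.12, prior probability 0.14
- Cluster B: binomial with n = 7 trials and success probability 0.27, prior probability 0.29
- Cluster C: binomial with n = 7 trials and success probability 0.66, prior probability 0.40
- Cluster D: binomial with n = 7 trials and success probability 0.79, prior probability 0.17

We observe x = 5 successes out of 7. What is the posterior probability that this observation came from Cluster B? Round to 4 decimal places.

0.0266

Apply Bayes' rule: the posterior for each component is proportional to its prior times its likelihood at x.
Evaluate each component's likelihood at the observed value:
  p_A = 0.000404661
  p_B = 0.0160577
  p_C = 0.304016
  p_D = 0.284966
Multiply by the mixture weights:
  w_A·p_A = 0.14 × 0.000404661 = 5.66525e-05
  w_B·p_B = 0.29 × 0.0160577 = 0.00465674
  w_C·p_C = 0.40 × 0.304016 = 0.121607
  w_D·p_D = 0.17 × 0.284966 = 0.0484443
Marginal: 5.66525e-05 + 0.00465674 + 0.121607 + 0.0484443 = 0.174764
P(Cluster B | the observation) ≈ 0.0266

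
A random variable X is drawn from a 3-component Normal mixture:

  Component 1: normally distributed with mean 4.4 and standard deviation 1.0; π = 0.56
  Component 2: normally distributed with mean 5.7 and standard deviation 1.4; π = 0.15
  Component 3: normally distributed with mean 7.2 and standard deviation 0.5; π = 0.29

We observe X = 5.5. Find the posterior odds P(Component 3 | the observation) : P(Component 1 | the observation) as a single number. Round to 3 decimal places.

Only the two components matter; the odds are (π_i f_i(x)) / (π_j f_j(x)).
Normal densities:
  p_1 = 0.217852
  p_2 = 0.282066
  p_3 = 0.00246444
0.000714687 / 0.121997 ≈ 0.006

0.006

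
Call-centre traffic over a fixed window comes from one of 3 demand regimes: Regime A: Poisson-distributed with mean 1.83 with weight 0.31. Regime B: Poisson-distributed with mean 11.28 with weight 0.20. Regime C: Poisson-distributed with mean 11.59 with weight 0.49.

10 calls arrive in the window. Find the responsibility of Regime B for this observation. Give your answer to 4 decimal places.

0.2979

Apply Bayes' rule: the posterior for each component is proportional to its prior times its likelihood at x.
Component likelihoods at x = 10 calls:
  p_A = 1.86204e-05
  p_B = 0.116008
  p_C = 0.111583
Prior × likelihood for each component:
  π_A·p_A = 0.31 × 1.86204e-05 = 5.77232e-06
  π_B·p_B = 0.20 × 0.116008 = 0.0232015
  π_C·p_C = 0.49 × 0.111583 = 0.0546757
Sum: 5.77232e-06 + 0.0232015 + 0.0546757 = 0.077883
P(Regime B | x) = 0.0232015 / 0.077883 ≈ 0.2979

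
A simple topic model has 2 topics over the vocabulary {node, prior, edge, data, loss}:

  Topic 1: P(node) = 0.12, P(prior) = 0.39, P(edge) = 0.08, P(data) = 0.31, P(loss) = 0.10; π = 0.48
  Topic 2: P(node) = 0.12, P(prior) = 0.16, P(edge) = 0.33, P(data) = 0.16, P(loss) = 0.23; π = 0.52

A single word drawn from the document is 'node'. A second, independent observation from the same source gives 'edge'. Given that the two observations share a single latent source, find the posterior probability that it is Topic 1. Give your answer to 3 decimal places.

0.183

By Bayes' theorem, P(k | x) = P(Z=k) f_k(x) / Σ_j P(Z=j) f_j(x).
Since both observations come from the same component, the likelihood for component k is f_k(x₁)·f_k(x₂).
  p_1 = [0.12] × [0.08] = 0.0096
  p_2 = [0.12] × [0.33] = 0.0396
Multiply by the mixture weights:
  P(Z=1)·p_1 = 0.48 × 0.0096 = 0.004608
  P(Z=2)·p_2 = 0.52 × 0.0396 = 0.020592
Normaliser: 0.004608 + 0.020592 = 0.0252
P(Topic 1 | x₁,x₂) ≈ 0.183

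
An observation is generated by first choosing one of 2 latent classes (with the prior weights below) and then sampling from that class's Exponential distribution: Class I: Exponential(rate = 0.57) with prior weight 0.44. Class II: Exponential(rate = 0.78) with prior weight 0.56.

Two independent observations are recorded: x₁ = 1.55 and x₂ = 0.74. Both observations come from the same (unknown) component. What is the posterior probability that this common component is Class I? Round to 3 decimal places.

By Bayes' theorem, P(k | x) = P(Z=k) f_k(x) / Σ_j P(Z=j) f_j(x).
Since both observations come from the same component, the likelihood for component k is f_k(x₁)·f_k(x₂).
  p_I = [0.57·e^(−0.57·1.55) = 0.57·e^(−0.8835) = 0.2356] × [0.373843] = 0.0880775
  p_II = [0.78·e^(−0.78·1.55) = 0.78·e^(−1.2090) = 0.232827] × [0.437945] = 0.101965
Multiply by the mixture weights:
  P(Z=I)·p_I = 0.44 × 0.0880775 = 0.0387541
  P(Z=II)·p_II = 0.56 × 0.101965 = 0.0571006
Normaliser: 0.0387541 + 0.0571006 = 0.0958547
So the posterior for Class I is 0.0387541 / 0.0958547 ≈ 0.404.

0.404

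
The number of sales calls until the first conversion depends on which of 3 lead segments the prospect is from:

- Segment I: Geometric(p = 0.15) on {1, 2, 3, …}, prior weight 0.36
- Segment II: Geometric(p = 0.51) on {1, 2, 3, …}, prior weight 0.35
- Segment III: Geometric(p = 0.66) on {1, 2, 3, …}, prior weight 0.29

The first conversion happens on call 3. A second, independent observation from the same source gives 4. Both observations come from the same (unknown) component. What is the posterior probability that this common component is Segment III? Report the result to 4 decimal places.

The responsibility of component k is P(Z=k) f_k(x) divided by Σ_j P(Z=j) f_j(x).
Since both observations come from the same component, the likelihood for component k is f_k(x₁)·f_k(x₂).
  p_I = [0.108375] × [0.0921187] = 0.00998337
  p_II = [0.122451] × [0.060001] = 0.00734718
  p_III = [0.076296] × [0.0259406] = 0.00197917
Weight by the priors:
  P(Z=I)·p_I = 0.36 × 0.00998337 = 0.00359401
  P(Z=II)·p_II = 0.35 × 0.00734718 = 0.00257151
  P(Z=III)·p_III = 0.29 × 0.00197917 = 0.000573958
Normaliser: 0.00359401 + 0.00257151 + 0.000573958 = 0.00673948
P(Segment III | data) = 0.000573958 / 0.00673948 ≈ 0.0852

0.0852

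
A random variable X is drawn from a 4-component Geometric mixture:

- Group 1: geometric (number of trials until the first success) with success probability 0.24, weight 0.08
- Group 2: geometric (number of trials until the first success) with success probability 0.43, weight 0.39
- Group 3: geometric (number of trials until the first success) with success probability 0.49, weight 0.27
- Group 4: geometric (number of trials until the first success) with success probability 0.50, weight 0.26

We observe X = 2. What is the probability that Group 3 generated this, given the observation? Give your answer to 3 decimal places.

0.278

Posterior ∝ prior × likelihood, so P(k | x) ∝ π_k f_k(x); normalise over all components.
Evaluate each component's likelihood at the observed value:
  f_1 = 0.24·(1−0.24)^1 = 0.24·0.76 = 0.1824
  f_2 = 0.43·(1−0.43)^1 = 0.43·0.57 = 0.2451
  f_3 = 0.49·(1−0.49)^1 = 0.49·0.51 = 0.2499
  f_4 = 0.50·(1−0.50)^1 = 0.50·0.5 = 0.25
Unnormalised posteriors:
  π_1·f_1 = 0.08 × 0.1824 = 0.014592
  π_2·f_2 = 0.39 × 0.2451 = 0.095589
  π_3·f_3 = 0.27 × 0.2499 = 0.067473
  π_4·f_4 = 0.26 × 0.25 = 0.065
Sum: 0.014592 + 0.095589 + 0.067473 + 0.065 = 0.242654
So the posterior for Group 3 is 0.067473 / 0.242654 ≈ 0.278.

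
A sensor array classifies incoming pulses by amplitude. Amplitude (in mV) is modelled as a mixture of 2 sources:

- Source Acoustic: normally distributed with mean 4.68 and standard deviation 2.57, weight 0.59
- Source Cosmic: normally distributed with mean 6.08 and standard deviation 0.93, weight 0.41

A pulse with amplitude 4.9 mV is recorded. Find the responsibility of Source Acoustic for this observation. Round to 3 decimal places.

0.537

P(component k | x) = w_k·f_k(x) / marginal(x), where marginal(x) = Σ_j w_j·f_j(x).
Component likelihoods at x = 4.9 mV:
  L_Acoustic = (1/(2.57·√(2π)))·exp(−(4.9−4.68)²/(2·2.57²)) = 0.155230·exp(-0.00366) = 0.154663
  L_Cosmic = (1/(0.93·√(2π)))·exp(−(4.9−6.08)²/(2·0.93²)) = 0.428970·exp(-0.80495) = 0.191797
Multiply by the mixture weights:
  w_Acoustic·L_Acoustic = 0.59 × 0.154663 = 0.091251
  w_Cosmic·L_Cosmic = 0.41 × 0.191797 = 0.0786369
Denominator: 0.091251 + 0.0786369 = 0.169888
So the posterior for Source Acoustic is 0.091251 / 0.169888 ≈ 0.537.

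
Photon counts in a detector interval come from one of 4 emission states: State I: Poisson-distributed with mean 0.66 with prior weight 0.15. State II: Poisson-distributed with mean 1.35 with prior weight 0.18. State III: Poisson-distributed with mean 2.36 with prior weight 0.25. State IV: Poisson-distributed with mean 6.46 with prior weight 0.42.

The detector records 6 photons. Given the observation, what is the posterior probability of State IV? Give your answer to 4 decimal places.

0.9162

By Bayes' theorem, P(k | x) = π_k f_k(x) / Σ_j π_j f_j(x).
Evaluate each component's likelihood at the observed value:
  L_I = e^(−0.66)·0.66^6/6! = 5.93331e-05
  L_II = e^(−1.35)·1.35^6/6! = 0.00217958
  L_III = e^(−2.36)·2.36^6/6! = 0.0226571
  L_IV = e^(−6.46)·6.46^6/6! = 0.15795
Prior × likelihood for each component:
  π_I·L_I = 0.15 × 5.93331e-05 = 8.89996e-06
  π_II·L_II = 0.18 × 0.00217958 = 0.000392324
  π_III·L_III = 0.25 × 0.0226571 = 0.00566428
  π_IV·L_IV = 0.42 × 0.15795 = 0.0663391
Normaliser: 8.89996e-06 + 0.000392324 + 0.00566428 + 0.0663391 = 0.0724046
P(State IV | data) ≈ 0.9162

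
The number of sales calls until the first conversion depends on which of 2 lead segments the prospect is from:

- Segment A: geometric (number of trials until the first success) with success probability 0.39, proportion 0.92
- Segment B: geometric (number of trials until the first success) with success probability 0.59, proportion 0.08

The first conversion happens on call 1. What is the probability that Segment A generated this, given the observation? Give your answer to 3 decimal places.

The responsibility of component k is π_k f_k(x) divided by Σ_j π_j f_j(x).
Geometric probabilities:
  p_A = 0.39·(1−0.39)^0 = 0.39·1 = 0.39
  p_B = 0.59·(1−0.59)^0 = 0.59·1 = 0.59
Multiply by the mixture weights:
  π_A·p_A = 0.92 × 0.39 = 0.3588
  π_B·p_B = 0.08 × 0.59 = 0.0472
Evidence: 0.3588 + 0.0472 = 0.406
P(Segment A | data) = 0.3588 / 0.406 ≈ 0.884

0.884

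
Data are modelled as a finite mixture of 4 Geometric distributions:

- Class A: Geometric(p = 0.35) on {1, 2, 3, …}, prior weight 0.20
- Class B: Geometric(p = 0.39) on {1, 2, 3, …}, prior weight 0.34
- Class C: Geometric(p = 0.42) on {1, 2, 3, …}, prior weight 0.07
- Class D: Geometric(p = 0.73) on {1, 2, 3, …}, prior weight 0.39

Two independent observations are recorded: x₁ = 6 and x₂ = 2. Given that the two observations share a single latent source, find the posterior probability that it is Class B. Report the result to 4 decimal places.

Posterior ∝ prior × likelihood, so P(k | x) ∝ π_k f_k(x); normalise over all components.
Since both observations come from the same component, the likelihood for component k is f_k(x₁)·f_k(x₂).
  L_A = [0.35·(1−0.35)^5 = 0.35·0.116029 = 0.0406102] × [0.2275] = 0.00923881
  L_B = [0.39·(1−0.39)^5 = 0.39·0.0844596 = 0.0329393] × [0.2379] = 0.00783625
  L_C = [0.42·(1−0.42)^5 = 0.42·0.0656357 = 0.027567] × [0.2436] = 0.00671532
  L_D = [0.73·(1−0.73)^5 = 0.73·0.00143489 = 0.00104747] × [0.1971] = 0.000206456
Multiply by the mixture weights:
  π_A·L_A = 0.20 × 0.00923881 = 0.00184776
  π_B·L_B = 0.34 × 0.00783625 = 0.00266432
  π_C·L_C = 0.07 × 0.00671532 = 0.000470072
  π_D·L_D = 0.39 × 0.000206456 = 8.0518e-05
Evidence: 0.00184776 + 0.00266432 + 0.000470072 + 8.0518e-05 = 0.00506268
Responsibility of Class B: 0.00266432 / 0.00506268 ≈ 0.5263

0.5263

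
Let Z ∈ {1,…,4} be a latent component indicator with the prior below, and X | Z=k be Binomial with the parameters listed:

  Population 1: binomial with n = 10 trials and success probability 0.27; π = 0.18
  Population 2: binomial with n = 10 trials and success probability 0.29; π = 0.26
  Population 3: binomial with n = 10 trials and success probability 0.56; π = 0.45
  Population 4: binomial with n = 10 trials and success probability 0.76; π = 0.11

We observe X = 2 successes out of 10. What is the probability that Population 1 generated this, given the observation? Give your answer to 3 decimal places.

0.396

P(component k | x) = w_k·f_k(x) / marginal(x), where marginal(x) = Σ_j w_j·f_j(x).
Evaluate each component's likelihood at the observed value:
  L_1 = 0.264559
  L_2 = 0.244385
  L_3 = 0.0198249
  L_4 = 0.000286108
Prior × likelihood for each component:
  w_1·L_1 = 0.18 × 0.264559 = 0.0476207
  w_2·L_2 = 0.26 × 0.244385 = 0.0635402
  w_3·L_3 = 0.45 × 0.0198249 = 0.00892118
  w_4·L_4 = 0.11 × 0.000286108 = 3.14719e-05
Evidence: 0.0476207 + 0.0635402 + 0.00892118 + 3.14719e-05 = 0.120114
P(Population 1 | data) ≈ 0.396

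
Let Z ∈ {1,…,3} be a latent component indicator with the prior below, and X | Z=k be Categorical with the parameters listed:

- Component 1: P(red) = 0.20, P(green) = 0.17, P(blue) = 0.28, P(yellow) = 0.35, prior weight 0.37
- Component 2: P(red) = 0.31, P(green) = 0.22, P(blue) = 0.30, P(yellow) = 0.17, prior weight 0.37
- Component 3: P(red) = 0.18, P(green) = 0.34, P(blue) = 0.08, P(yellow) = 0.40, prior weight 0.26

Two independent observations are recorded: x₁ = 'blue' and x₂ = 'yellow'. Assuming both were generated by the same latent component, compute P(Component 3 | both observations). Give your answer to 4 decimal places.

0.1311

P(component k | x) = π_k·f_k(x) / marginal(x), where marginal(x) = Σ_j π_j·f_j(x).
Since both observations come from the same component, the likelihood for component k is f_k(x₁)·f_k(x₂).
  f_1 = [P(blue | comp) = 0.28] × [0.35] = 0.098
  f_2 = [P(blue | comp) = 0.30] × [0.17] = 0.051
  f_3 = [P(blue | comp) = 0.08] × [0.4] = 0.032
Weight by the priors:
  π_1·f_1 = 0.37 × 0.098 = 0.03626
  π_2·f_2 = 0.37 × 0.051 = 0.01887
  π_3·f_3 = 0.26 × 0.032 = 0.00832
Normaliser: 0.03626 + 0.01887 + 0.00832 = 0.06345
P(Component 3 | x₁,x₂) ≈ 0.1311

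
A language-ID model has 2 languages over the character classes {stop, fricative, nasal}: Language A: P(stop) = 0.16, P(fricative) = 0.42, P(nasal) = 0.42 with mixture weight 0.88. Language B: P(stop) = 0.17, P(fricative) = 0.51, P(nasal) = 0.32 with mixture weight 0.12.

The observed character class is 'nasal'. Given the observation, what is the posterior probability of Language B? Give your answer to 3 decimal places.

0.094

The responsibility of component k is P(Z=k) f_k(x) divided by Σ_j P(Z=j) f_j(x).
Component likelihoods at x = 'nasal':
  p_A = P(nasal | comp) = 0.42
  p_B = P(nasal | comp) = 0.32
Multiply by the mixture weights:
  P(Z=A)·p_A = 0.88 × 0.42 = 0.3696
  P(Z=B)·p_B = 0.12 × 0.32 = 0.0384
Denominator: 0.3696 + 0.0384 = 0.408
So the posterior for Language B is 0.0384 / 0.408 ≈ 0.094.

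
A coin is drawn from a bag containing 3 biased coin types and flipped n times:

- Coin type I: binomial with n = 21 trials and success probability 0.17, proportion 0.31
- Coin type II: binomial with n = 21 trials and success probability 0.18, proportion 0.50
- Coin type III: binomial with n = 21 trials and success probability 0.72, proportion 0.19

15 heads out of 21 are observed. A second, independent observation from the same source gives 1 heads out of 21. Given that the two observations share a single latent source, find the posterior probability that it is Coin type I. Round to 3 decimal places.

0.254

The responsibility of component k is π_k f_k(x) divided by Σ_j π_j f_j(x).
Since both observations come from the same component, the likelihood for component k is f_k(x₁)·f_k(x₂).
  L_I = [5.07825e-08] × [0.0859469] = 4.3646e-09
  L_II = [1.11297e-07] × [0.0714116] = 7.94788e-09
  L_III = [0.189429] × [1.32652e-10] = 2.51281e-11
Weight by the priors:
  π_I·L_I = 0.31 × 4.3646e-09 = 1.35303e-09
  π_II·L_II = 0.50 × 7.94788e-09 = 3.97394e-09
  π_III·L_III = 0.19 × 2.51281e-11 = 4.77434e-12
Evidence: 1.35303e-09 + 3.97394e-09 + 4.77434e-12 = 5.33174e-09
P(Coin type I | x₁, x₂) = 1.35303e-09 / 5.33174e-09 ≈ 0.254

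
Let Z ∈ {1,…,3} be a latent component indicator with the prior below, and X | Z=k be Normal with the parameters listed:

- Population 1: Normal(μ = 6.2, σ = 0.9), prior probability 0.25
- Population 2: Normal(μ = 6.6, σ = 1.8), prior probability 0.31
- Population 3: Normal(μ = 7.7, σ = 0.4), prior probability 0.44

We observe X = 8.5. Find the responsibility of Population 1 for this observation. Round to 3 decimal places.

The responsibility of component k is π_k f_k(x) divided by Σ_j π_j f_j(x).
Component likelihoods at x = 8.5:
  f_1 = 0.0169242
  f_2 = 0.126968
  f_3 = 0.134977
Multiply by the mixture weights:
  π_1·f_1 = 0.25 × 0.0169242 = 0.00423105
  π_2·f_2 = 0.31 × 0.126968 = 0.0393599
  π_3·f_3 = 0.44 × 0.134977 = 0.0593901
Marginal: 0.00423105 + 0.0393599 + 0.0593901 = 0.102981
P(Population 1 | 8.5) = 0.00423105 / 0.102981 ≈ 0.041

0.041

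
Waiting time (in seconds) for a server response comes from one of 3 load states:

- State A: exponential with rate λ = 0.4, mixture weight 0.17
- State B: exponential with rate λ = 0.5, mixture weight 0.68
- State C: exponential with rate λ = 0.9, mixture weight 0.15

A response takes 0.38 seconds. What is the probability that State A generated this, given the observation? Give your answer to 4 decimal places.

By Bayes' theorem, P(k | x) = π_k f_k(x) / Σ_j π_j f_j(x).
Component likelihoods at x = 0.38 seconds:
  p_A = 0.343595
  p_B = 0.41348
  p_C = 0.639313
Multiply by the mixture weights:
  π_A·p_A = 0.17 × 0.343595 = 0.0584112
  π_B·p_B = 0.68 × 0.41348 = 0.281166
  π_C·p_C = 0.15 × 0.639313 = 0.095897
Denominator: 0.0584112 + 0.281166 + 0.095897 = 0.435474
P(State A | data) = 0.0584112 / 0.435474 ≈ 0.1341

0.1341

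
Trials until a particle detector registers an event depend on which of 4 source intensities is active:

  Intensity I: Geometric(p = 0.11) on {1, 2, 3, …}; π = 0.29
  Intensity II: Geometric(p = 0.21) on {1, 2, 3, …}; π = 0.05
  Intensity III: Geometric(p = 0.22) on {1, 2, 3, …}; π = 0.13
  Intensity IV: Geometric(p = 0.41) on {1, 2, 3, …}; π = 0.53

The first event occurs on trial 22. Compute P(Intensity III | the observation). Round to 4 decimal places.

0.0518

By Bayes' theorem, P(k | x) = π_k f_k(x) / Σ_j π_j f_j(x).
Component likelihoods at x = 22:
  L_I = 0.00951881
  L_II = 0.00148726
  L_III = 0.00119237
  L_IV = 6.3194e-06
Multiply by the mixture weights:
  π_I·L_I = 0.29 × 0.00951881 = 0.00276046
  π_II·L_II = 0.05 × 0.00148726 = 7.43632e-05
  π_III·L_III = 0.13 × 0.00119237 = 0.000155007
  π_IV·L_IV = 0.53 × 6.3194e-06 = 3.34928e-06
Normaliser: 0.00276046 + 7.43632e-05 + 0.000155007 + 3.34928e-06 = 0.00299318
P(Intensity III | data) = 0.000155007 / 0.00299318 ≈ 0.0518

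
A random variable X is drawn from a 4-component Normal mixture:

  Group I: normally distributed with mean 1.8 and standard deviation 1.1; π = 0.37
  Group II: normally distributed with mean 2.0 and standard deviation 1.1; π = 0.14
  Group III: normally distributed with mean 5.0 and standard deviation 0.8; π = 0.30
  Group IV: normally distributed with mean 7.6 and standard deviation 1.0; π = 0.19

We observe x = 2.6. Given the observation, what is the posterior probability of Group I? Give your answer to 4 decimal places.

The responsibility of component k is w_k f_k(x) divided by Σ_j w_j f_j(x).
Component likelihoods at x = 2.6:
  L_I = 0.278396
  L_II = 0.312544
  L_III = 0.00553981
  L_IV = 1.48672e-06
Weight by the priors:
  w_I·L_I = 0.37 × 0.278396 = 0.103006
  w_II·L_II = 0.14 × 0.312544 = 0.0437562
  w_III·L_III = 0.30 × 0.00553981 = 0.00166194
  w_IV·L_IV = 0.19 × 1.48672e-06 = 2.82477e-07
Denominator: 0.103006 + 0.0437562 + 0.00166194 + 2.82477e-07 = 0.148425
P(Group I | 2.6) ≈ 0.6940

0.6940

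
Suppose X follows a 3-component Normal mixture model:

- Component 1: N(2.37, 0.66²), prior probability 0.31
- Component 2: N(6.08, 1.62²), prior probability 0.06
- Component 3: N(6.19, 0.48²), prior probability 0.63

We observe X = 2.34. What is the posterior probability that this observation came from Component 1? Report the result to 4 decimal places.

Posterior ∝ prior × likelihood, so P(k | x) ∝ π_k f_k(x); normalise over all components.
Normal densities:
  f_1 = (1/(0.66·√(2π)))·exp(−(2.34−2.37)²/(2·0.66²)) = 0.604458·exp(-0.00103) = 0.603834
  f_2 = (1/(1.62·√(2π)))·exp(−(2.34−6.08)²/(2·1.62²)) = 0.246261·exp(-2.66491) = 0.0171411
  f_3 = (1/(0.48·√(2π)))·exp(−(2.34−6.19)²/(2·0.48²)) = 0.831130·exp(-32.16688) = 8.90776e-15
Weight by the priors:
  π_1·f_1 = 0.31 × 0.603834 = 0.187189
  π_2·f_2 = 0.06 × 0.0171411 = 0.00102846
  π_3·f_3 = 0.63 × 8.90776e-15 = 5.61189e-15
Marginal: 0.187189 + 0.00102846 + 5.61189e-15 = 0.188217
P(Component 1 | data) = 0.187189 / 0.188217 ≈ 0.9945

0.9945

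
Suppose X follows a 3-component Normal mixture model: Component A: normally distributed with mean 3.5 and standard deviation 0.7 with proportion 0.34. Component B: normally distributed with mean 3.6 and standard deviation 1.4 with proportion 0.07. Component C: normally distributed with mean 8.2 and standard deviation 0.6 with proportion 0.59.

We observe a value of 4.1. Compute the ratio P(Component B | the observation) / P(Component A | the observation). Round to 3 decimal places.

Posterior odds = (P(Z=i) f_i(x)) / (P(Z=j) f_j(x)); the normalising sum cancels.
Component likelihoods at x = 4.1:
  f_A = 0.394707
  f_B = 0.267353
  f_C = 4.82158e-11
0.0187147 / 0.134201 ≈ 0.139

0.139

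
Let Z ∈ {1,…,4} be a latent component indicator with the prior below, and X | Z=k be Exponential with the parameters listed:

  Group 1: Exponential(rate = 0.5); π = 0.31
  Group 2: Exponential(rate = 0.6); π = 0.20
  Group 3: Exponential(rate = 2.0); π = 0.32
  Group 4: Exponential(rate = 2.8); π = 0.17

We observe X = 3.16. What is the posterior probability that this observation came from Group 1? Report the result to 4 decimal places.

0.6240

P(component k | x) = w_k·f_k(x) / marginal(x), where marginal(x) = Σ_j w_j·f_j(x).
Evaluate each component's likelihood at the observed value:
  p_1 = 0.102988
  p_2 = 0.0901009
  p_3 = 0.00359989
  p_4 = 0.000402273
Multiply by the mixture weights:
  w_1·p_1 = 0.31 × 0.102988 = 0.0319261
  w_2·p_2 = 0.20 × 0.0901009 = 0.0180202
  w_3·p_3 = 0.32 × 0.00359989 = 0.00115196
  w_4·p_4 = 0.17 × 0.000402273 = 6.83863e-05
Denominator: 0.0319261 + 0.0180202 + 0.00115196 + 6.83863e-05 = 0.0511667
P(Group 1 | x) ≈ 0.6240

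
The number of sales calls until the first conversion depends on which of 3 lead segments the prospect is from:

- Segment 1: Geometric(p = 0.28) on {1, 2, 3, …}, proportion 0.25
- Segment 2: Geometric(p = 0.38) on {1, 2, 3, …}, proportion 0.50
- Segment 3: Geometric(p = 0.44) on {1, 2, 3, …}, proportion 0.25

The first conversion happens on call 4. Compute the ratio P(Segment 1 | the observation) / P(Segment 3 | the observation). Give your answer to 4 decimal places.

Since P(k|x) ∝ w_k f_k(x), the posterior odds are w_i f_i(x) / (w_j f_j(x)).
Component likelihoods at x = 4:
  p_1 = 0.104509
  p_2 = 0.0905646
  p_3 = 0.077271
0.0261274 / 0.0193178 ≈ 1.3525

1.3525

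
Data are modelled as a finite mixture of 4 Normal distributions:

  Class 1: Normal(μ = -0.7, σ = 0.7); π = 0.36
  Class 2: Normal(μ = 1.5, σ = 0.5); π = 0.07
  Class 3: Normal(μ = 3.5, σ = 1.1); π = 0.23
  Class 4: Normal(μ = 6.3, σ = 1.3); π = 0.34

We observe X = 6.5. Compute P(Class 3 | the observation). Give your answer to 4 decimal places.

0.0192

Apply Bayes' rule: the posterior for each component is proportional to its prior times its likelihood at x.
Normal densities:
  f_1 = 6.06066e-24
  f_2 = 1.53892e-22
  f_3 = 0.00879777
  f_4 = 0.303268
Weight by the priors:
  π_1·f_1 = 0.36 × 6.06066e-24 = 2.18184e-24
  π_2·f_2 = 0.07 × 1.53892e-22 = 1.07724e-23
  π_3·f_3 = 0.23 × 0.00879777 = 0.00202349
  π_4·f_4 = 0.34 × 0.303268 = 0.103111
Marginal: 2.18184e-24 + 1.07724e-23 + 0.00202349 + 0.103111 = 0.105135
P(Class 3 | x) ≈ 0.0192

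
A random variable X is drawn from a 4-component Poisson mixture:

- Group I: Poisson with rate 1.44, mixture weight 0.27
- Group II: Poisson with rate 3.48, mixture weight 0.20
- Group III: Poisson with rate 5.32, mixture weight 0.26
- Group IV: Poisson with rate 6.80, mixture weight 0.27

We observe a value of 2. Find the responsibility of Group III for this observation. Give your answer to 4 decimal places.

0.1400

Posterior ∝ prior × likelihood, so P(k | x) ∝ w_k f_k(x); normalise over all components.
Poisson probabilities:
  f_I = e^(−1.44)·1.44^2/2! = 0.245647
  f_II = e^(−3.48)·3.48^2/2! = 0.186545
  f_III = e^(−5.32)·5.32^2/2! = 0.0692383
  f_IV = e^(−6.80)·6.80^2/2! = 0.0257505
Multiply by the mixture weights:
  w_I·f_I = 0.27 × 0.245647 = 0.0663246
  w_II·f_II = 0.20 × 0.186545 = 0.037309
  w_III·f_III = 0.26 × 0.0692383 = 0.018002
  w_IV·f_IV = 0.27 × 0.0257505 = 0.00695263
Sum: 0.0663246 + 0.037309 + 0.018002 + 0.00695263 = 0.128588
So the posterior for Group III is 0.018002 / 0.128588 ≈ 0.1400.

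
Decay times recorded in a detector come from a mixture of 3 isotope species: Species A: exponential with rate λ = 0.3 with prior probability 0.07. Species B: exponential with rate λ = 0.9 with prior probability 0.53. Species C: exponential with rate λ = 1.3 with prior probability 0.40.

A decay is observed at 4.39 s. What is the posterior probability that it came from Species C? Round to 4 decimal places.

P(component k | x) = w_k·f_k(x) / marginal(x), where marginal(x) = Σ_j w_j·f_j(x).
Exponential densities:
  f_A = 0.0803814
  f_B = 0.0173119
  f_C = 0.00431941
Unnormalised posteriors:
  w_A·f_A = 0.07 × 0.0803814 = 0.0056267
  w_B·f_B = 0.53 × 0.0173119 = 0.00917531
  w_C·f_C = 0.40 × 0.00431941 = 0.00172777
Normaliser: 0.0056267 + 0.00917531 + 0.00172777 = 0.0165298
P(Species C | 4.39 s) = 0.00172777 / 0.0165298 ≈ 0.1045

0.1045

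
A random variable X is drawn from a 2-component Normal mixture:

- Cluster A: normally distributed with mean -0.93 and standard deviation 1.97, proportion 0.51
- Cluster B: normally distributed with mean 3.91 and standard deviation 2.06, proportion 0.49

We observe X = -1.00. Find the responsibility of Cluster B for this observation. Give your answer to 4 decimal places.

P(component k | x) = w_k·f_k(x) / marginal(x), where marginal(x) = Σ_j w_j·f_j(x).
Evaluate each component's likelihood at the observed value:
  L_A = (1/(1.97·√(2π)))·exp(−(-1.00−-0.93)²/(2·1.97²)) = 0.202509·exp(-0.00063) = 0.202381
  L_B = (1/(2.06·√(2π)))·exp(−(-1.00−3.91)²/(2·2.06²)) = 0.193661·exp(-2.84052) = 0.0113089
Unnormalised posteriors:
  w_A·L_A = 0.51 × 0.202381 = 0.103214
  w_B·L_B = 0.49 × 0.0113089 = 0.00554134
Sum: 0.103214 + 0.00554134 = 0.108756
P(Cluster B | -1.00) = 0.00554134 / 0.108756 ≈ 0.0510

0.0510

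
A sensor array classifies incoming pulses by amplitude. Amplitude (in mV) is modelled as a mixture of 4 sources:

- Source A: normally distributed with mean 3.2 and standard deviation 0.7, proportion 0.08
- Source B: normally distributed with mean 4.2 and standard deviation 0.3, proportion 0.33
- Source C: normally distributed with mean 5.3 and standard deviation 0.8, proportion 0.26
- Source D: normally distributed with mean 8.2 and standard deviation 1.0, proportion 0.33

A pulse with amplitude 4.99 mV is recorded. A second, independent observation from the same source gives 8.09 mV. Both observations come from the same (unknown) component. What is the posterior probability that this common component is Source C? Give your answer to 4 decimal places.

0.3121

P(component k | x) = π_k·f_k(x) / marginal(x), where marginal(x) = Σ_j π_j·f_j(x).
Since both observations come from the same component, the likelihood for component k is f_k(x₁)·f_k(x₂).
  L_A = [(1/(0.7·√(2π)))·exp(−(4.99−3.2)²/(2·0.7²)) = 0.569918·exp(-3.26949) = 0.0216716] × [1.44206e-11] = 3.12517e-13
  L_B = [(1/(0.3·√(2π)))·exp(−(4.99−4.2)²/(2·0.3²)) = 1.329808·exp(-3.46722) = 0.0414948] × [4.11015e-37] = 1.7055e-38
  L_C = [(1/(0.8·√(2π)))·exp(−(4.99−5.3)²/(2·0.8²)) = 0.498678·exp(-0.07508) = 0.462609] × [0.00113955] = 0.000527165
  L_D = [(1/(1.0·√(2π)))·exp(−(4.99−8.2)²/(2·1.0²)) = 0.398942·exp(-5.15205) = 0.00230889] × [0.396536] = 0.000915558
Prior × likelihood for each component:
  π_A·L_A = 0.08 × 3.12517e-13 = 2.50013e-14
  π_B·L_B = 0.33 × 1.7055e-38 = 5.62815e-39
  π_C·L_C = 0.26 × 0.000527165 = 0.000137063
  π_D·L_D = 0.33 × 0.000915558 = 0.000302134
Evidence: 2.50013e-14 + 5.62815e-39 + 0.000137063 + 0.000302134 = 0.000439197
P(Source C | x₁,x₂) = 0.000137063 / 0.000439197 ≈ 0.3121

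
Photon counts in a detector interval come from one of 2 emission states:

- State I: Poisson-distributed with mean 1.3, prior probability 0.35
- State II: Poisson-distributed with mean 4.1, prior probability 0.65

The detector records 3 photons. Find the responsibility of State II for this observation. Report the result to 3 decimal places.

0.780

P(component k | x) = P(Z=k)·f_k(x) / marginal(x), where marginal(x) = Σ_j P(Z=j)·f_j(x).
Evaluate each component's likelihood at the observed value:
  L_I = e^(−1.3)·1.3^3/3! = 0.0997921
  L_II = e^(−4.1)·4.1^3/3! = 0.190368
Multiply by the mixture weights:
  P(Z=I)·L_I = 0.35 × 0.0997921 = 0.0349272
  P(Z=II)·L_II = 0.65 × 0.190368 = 0.123739
Sum: 0.0349272 + 0.123739 = 0.158666
P(State II | 3 photons) ≈ 0.780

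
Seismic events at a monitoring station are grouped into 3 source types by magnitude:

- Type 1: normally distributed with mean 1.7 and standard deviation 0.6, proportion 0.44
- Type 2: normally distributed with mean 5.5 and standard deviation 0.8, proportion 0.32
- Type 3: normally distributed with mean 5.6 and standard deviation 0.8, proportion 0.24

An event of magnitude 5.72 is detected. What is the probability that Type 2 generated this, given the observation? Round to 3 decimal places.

0.565

Posterior ∝ prior × likelihood, so P(k | x) ∝ π_k f_k(x); normalise over all components.
Component likelihoods at x = 5.72:
  p_1 = 1.18855e-10
  p_2 = 0.480174
  p_3 = 0.493099
Prior × likelihood for each component:
  π_1·p_1 = 0.44 × 1.18855e-10 = 5.22964e-11
  π_2·p_2 = 0.32 × 0.480174 = 0.153656
  π_3·p_3 = 0.24 × 0.493099 = 0.118344
Marginal: 5.22964e-11 + 0.153656 + 0.118344 = 0.271999
So the posterior for Type 2 is 0.153656 / 0.271999 ≈ 0.565.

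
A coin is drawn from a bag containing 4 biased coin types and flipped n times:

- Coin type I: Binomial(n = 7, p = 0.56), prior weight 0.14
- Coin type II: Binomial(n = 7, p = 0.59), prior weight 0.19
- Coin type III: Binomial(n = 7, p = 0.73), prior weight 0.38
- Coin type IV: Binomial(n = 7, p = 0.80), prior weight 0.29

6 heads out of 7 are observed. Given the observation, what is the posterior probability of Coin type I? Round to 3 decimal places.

0.053

Posterior ∝ prior × likelihood, so P(k | x) ∝ w_k f_k(x); normalise over all components.
Evaluate each component's likelihood at the observed value:
  f_I = 0.0949902
  f_II = 0.121058
  f_III = 0.286022
  f_IV = 0.367002
Multiply by the mixture weights:
  w_I·f_I = 0.14 × 0.0949902 = 0.0132986
  w_II·f_II = 0.19 × 0.121058 = 0.023001
  w_III·f_III = 0.38 × 0.286022 = 0.108688
  w_IV·f_IV = 0.29 × 0.367002 = 0.10643
Evidence: 0.0132986 + 0.023001 + 0.108688 + 0.10643 = 0.251418
P(Coin type I | x) = 0.0132986 / 0.251418 ≈ 0.053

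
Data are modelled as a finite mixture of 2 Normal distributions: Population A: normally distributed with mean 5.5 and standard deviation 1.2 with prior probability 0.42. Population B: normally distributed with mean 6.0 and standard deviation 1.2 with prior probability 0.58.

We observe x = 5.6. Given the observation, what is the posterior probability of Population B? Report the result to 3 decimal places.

Posterior ∝ prior × likelihood, so P(k | x) ∝ π_k f_k(x); normalise over all components.
Normal densities:
  p_A = (1/(1.2·√(2π)))·exp(−(5.6−5.5)²/(2·1.2²)) = 0.332452·exp(-0.00347) = 0.3313
  p_B = (1/(1.2·√(2π)))·exp(−(5.6−6.0)²/(2·1.2²)) = 0.332452·exp(-0.05556) = 0.314486
Prior × likelihood for each component:
  π_A·p_A = 0.42 × 0.3313 = 0.139146
  π_B·p_B = 0.58 × 0.314486 = 0.182402
Denominator: 0.139146 + 0.182402 = 0.321548
Responsibility of Population B: 0.182402 / 0.321548 ≈ 0.567

0.567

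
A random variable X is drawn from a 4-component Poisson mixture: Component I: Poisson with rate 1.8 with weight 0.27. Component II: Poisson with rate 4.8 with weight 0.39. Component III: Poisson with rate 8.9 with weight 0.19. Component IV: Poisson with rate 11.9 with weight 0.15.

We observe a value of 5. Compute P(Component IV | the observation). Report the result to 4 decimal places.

By Bayes' theorem, P(k | x) = P(Z=k) f_k(x) / Σ_j P(Z=j) f_j(x).
Component likelihoods at x = 5:
  p_I = e^(−1.8)·1.8^5/5! = 0.0260286
  p_II = e^(−4.8)·4.8^5/5! = 0.174748
  p_III = e^(−8.9)·8.9^5/5! = 0.063467
  p_IV = e^(−11.9)·11.9^5/5! = 0.0135036
Unnormalised posteriors:
  P(Z=I)·p_I = 0.27 × 0.0260286 = 0.00702773
  P(Z=II)·p_II = 0.39 × 0.174748 = 0.0681516
  P(Z=III)·p_III = 0.19 × 0.063467 = 0.0120587
  P(Z=IV)·p_IV = 0.15 × 0.0135036 = 0.00202554
Denominator: 0.00702773 + 0.0681516 + 0.0120587 + 0.00202554 = 0.0892636
Responsibility of Component IV: 0.00202554 / 0.0892636 ≈ 0.0227

0.0227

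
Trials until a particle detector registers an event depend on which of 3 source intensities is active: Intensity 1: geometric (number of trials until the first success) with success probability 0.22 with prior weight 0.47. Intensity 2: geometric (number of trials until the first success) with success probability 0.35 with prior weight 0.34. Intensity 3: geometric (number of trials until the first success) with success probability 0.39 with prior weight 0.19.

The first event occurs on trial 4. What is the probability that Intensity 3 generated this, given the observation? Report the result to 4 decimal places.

0.1706

Apply Bayes' rule: the posterior for each component is proportional to its prior times its likelihood at x.
Component likelihoods at x = 4:
  p_1 = 0.104401
  p_2 = 0.0961188
  p_3 = 0.0885226
Unnormalised posteriors:
  π_1·p_1 = 0.47 × 0.104401 = 0.0490687
  π_2·p_2 = 0.34 × 0.0961188 = 0.0326804
  π_3·p_3 = 0.19 × 0.0885226 = 0.0168193
Evidence: 0.0490687 + 0.0326804 + 0.0168193 = 0.0985683
Responsibility of Intensity 3: 0.0168193 / 0.0985683 ≈ 0.1706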